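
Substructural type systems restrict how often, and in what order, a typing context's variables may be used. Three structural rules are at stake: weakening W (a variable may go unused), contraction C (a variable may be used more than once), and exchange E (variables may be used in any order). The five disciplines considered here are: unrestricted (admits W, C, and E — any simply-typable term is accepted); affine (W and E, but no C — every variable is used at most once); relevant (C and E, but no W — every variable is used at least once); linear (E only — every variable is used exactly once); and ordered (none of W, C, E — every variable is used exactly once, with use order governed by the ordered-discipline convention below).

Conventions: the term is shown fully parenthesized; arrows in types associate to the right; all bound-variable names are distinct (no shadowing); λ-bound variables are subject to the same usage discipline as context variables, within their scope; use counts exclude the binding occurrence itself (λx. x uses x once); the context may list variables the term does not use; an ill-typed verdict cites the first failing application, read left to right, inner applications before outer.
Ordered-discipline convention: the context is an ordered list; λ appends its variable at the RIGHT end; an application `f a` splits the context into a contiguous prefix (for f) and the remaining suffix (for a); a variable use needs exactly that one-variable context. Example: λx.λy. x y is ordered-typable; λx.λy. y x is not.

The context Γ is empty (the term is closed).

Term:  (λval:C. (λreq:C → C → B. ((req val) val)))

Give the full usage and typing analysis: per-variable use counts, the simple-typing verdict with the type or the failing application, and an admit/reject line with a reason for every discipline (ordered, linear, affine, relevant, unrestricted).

counts: val (bound) ×2, req (bound) ×1
use order (left to right): req, val, val
typing: ✓ — C → (C → C → B) → B
ordered: ✗, needs contraction — val ×2
linear: ✗, needs contraction — val ×2
affine: ✗, needs contraction — val ×2
relevant: ✓, val, req: all used, weakening unneeded
unrestricted: ✓, simply typable at C → (C → C → B) → B; W, C, E all held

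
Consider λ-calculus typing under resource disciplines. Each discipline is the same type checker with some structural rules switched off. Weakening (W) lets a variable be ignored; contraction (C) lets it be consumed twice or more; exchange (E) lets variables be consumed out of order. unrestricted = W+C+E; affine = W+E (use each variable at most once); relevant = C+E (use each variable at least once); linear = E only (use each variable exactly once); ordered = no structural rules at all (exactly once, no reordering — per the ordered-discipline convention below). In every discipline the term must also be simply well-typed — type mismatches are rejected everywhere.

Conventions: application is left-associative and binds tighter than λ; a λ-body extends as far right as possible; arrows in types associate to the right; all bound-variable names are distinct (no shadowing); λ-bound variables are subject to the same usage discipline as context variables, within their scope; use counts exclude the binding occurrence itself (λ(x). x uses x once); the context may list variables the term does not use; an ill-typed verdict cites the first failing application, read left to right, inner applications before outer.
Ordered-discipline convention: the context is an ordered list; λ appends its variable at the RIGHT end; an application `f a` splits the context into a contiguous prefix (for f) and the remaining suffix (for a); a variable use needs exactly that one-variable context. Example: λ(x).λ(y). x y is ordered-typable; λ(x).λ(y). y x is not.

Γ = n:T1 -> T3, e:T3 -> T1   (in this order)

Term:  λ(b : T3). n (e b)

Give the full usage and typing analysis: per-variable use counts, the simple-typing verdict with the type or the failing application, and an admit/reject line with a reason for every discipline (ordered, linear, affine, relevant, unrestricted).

use counts: n: 1×; e: 1×; b (λ-bound): 1×
uses in reading order: n, e, b
typing: well-typed — term : T3 -> T3
ordered: ✓ — single-use (n, e, b), ordered derivation ok
linear: ✓ — n, e, b: one use apiece
affine: ✓ — no duplicate uses among n, e, b
relevant: ✓ — n, e, b: all used, weakening unneeded
unrestricted: ✓ — typability at T3 -> T3 is all that's needed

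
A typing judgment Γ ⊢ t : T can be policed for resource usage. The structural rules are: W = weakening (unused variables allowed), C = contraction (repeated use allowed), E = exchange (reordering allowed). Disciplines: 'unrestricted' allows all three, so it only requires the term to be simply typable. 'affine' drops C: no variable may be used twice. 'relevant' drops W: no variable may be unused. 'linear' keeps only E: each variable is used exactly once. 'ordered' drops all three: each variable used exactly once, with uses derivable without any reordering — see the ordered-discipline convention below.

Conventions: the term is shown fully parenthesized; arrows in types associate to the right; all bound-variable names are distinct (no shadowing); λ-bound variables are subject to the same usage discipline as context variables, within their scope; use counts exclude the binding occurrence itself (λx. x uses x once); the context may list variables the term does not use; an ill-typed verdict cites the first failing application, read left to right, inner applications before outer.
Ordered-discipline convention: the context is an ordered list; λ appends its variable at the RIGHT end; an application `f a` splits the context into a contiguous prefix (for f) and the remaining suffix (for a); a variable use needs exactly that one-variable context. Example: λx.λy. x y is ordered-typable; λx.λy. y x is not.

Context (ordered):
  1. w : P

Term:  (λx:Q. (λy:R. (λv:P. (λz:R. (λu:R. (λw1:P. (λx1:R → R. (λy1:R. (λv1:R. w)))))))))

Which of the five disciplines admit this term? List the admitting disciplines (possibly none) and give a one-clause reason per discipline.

admitted in: affine, unrestricted
usage: w: 1×, x [bound]: 0×, y [bound]: 0×, v [bound]: 0×, z [bound]: 0×, u [bound]: 0×, w1 [bound]: 0×, x1 [bound]: 0×, y1 [bound]: 0×, v1 [bound]: 0×
uses in reading order: w
typing: the term checks, with type Q → R → P → R → R → P → (R → R) → R → R → P
ordered: ✗, needs weakening: x, y, v, z, u, w1, x1, y1, v1 unused
linear: ✗, needs weakening: x, y, v, z, u, w1, x1, y1, v1 unused
affine: ✓, w, x, y, v, z, u, w1, x1, y1, v1: no repeats, contraction unneeded
relevant: ✗, needs weakening: x, y, v, z, u, w1, x1, y1, v1 unused
unrestricted: ✓, typability at Q → R → P → R → R → P → (R → R) → R → R → P is all that's needed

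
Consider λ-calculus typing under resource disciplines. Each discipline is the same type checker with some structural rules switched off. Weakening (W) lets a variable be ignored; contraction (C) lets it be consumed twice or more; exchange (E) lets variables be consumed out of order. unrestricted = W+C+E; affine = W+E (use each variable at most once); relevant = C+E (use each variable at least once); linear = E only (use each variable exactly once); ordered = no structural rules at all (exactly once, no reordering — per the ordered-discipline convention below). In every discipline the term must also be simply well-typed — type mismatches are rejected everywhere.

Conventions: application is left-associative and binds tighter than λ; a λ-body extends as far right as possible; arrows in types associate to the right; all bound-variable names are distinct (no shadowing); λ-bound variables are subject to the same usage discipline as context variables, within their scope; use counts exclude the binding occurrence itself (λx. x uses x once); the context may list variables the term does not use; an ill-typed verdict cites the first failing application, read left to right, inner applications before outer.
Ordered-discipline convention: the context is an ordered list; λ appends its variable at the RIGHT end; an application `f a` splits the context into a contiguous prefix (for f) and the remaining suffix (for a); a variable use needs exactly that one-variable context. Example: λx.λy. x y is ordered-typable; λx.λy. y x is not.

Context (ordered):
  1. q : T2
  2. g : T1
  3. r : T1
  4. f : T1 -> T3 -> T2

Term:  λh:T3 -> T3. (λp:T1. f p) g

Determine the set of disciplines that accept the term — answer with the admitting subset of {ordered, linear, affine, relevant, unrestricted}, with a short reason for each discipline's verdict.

accepted by: affine, unrestricted
counts: q: 0; g: 1; r: 0; f: 1; h [bound]: 0; p [bound]: 1
order of uses: f, p, g
typing: the term checks, with type (T3 -> T3) -> T3 -> T2
ordered ✗ (q, r, h left unused)
linear ✗ (q, r, h left unused)
affine ✓ (no duplicate uses among q, g, r, f, h, p)
relevant ✗ (q, r, h left unused)
unrestricted ✓ (typability at (T3 -> T3) -> T3 -> T2 is all that's needed)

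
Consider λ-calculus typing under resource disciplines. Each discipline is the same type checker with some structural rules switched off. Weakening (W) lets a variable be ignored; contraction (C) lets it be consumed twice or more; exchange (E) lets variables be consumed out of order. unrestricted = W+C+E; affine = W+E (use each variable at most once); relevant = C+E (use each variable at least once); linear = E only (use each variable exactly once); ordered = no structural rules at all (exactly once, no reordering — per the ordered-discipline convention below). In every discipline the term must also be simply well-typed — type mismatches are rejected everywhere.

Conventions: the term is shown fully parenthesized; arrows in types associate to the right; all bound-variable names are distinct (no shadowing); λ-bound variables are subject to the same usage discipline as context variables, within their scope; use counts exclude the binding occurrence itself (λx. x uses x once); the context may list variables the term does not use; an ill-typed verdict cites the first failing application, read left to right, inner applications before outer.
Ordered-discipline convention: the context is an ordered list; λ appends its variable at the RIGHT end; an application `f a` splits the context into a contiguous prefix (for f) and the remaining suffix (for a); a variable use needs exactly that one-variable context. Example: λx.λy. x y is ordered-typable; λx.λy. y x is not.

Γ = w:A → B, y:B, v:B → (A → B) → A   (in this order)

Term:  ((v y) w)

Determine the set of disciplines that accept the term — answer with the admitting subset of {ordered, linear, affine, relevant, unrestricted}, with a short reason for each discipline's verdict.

admitted by: linear, affine, relevant, unrestricted
usage: w ×1, y ×1, v ×1
order of uses: v, y, w
typing: well-typed at A
ordered ✗ (use order v, y, w needs exchange)
linear ✓ (single use per variable (w, y, v))
affine ✓ (no duplicate uses among w, y, v)
relevant ✓ (none of w, y, v goes unused)
unrestricted ✓ (type-checks (A) and nothing is barred)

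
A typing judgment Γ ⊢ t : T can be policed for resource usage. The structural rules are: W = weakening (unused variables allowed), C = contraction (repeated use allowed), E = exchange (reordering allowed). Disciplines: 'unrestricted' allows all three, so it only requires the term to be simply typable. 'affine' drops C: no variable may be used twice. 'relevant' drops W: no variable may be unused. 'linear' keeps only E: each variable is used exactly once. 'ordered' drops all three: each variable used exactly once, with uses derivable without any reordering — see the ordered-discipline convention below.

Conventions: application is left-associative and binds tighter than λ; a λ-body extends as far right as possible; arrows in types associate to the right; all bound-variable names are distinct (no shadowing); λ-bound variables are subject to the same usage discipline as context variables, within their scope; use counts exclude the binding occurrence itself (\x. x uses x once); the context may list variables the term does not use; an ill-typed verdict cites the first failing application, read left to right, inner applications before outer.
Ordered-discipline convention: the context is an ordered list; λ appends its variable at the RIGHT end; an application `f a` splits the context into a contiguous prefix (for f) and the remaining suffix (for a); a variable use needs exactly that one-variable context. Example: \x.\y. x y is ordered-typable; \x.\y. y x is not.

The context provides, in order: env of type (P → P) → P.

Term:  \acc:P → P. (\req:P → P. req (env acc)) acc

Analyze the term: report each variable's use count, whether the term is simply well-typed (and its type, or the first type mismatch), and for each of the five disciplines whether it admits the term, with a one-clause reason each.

variable uses: env: 1×, acc (bound): 2×, req (bound): 1×
left-to-right use order: req, env, acc, acc
typing: well-typed at (P → P) → P
ordered: ✗, needs contraction — acc ×2
linear: ✗, needs contraction — acc ×2
affine: ✗, needs contraction — acc ×2
relevant: ✓, none of env, acc, req goes unused
unrestricted: ✓, simply typable at (P → P) → P; W, C, E all held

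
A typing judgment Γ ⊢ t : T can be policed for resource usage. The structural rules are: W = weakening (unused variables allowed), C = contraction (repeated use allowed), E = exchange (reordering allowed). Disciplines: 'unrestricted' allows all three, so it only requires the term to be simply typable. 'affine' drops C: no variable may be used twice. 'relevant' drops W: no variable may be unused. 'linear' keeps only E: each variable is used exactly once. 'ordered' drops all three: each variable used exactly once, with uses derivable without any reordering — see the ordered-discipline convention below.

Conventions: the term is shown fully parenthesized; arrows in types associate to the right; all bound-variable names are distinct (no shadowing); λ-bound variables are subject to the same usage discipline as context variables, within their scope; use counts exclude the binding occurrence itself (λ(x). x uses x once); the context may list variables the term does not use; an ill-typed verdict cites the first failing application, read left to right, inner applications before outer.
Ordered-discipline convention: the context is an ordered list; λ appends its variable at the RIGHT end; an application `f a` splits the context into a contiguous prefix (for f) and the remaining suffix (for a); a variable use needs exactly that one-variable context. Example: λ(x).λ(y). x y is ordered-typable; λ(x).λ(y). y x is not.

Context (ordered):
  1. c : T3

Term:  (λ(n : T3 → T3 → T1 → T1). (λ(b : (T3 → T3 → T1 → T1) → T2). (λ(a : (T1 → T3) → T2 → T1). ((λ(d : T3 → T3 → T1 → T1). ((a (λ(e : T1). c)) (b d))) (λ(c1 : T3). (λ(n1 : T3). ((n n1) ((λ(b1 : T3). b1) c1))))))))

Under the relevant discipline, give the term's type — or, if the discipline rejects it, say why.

not well-typed under relevant — needs weakening: e unused
counts: c ×1; n (bound) ×1; b (bound) ×1; a (bound) ×1; d (bound) ×1; e (bound) ×0; c1 (bound) ×1; n1 (bound) ×1; b1 (bound) ×1
order of uses: a, c, b, d, n, n1, b1, c1
typing: ✓ — (T3 → T3 → T1 → T1) → ((T3 → T3 → T1 → T1) → T2) → ((T1 → T3) → T2 → T1) → T1
all disciplines: ordered ✗, linear ✗, affine ✓, relevant ✗, unrestricted ✓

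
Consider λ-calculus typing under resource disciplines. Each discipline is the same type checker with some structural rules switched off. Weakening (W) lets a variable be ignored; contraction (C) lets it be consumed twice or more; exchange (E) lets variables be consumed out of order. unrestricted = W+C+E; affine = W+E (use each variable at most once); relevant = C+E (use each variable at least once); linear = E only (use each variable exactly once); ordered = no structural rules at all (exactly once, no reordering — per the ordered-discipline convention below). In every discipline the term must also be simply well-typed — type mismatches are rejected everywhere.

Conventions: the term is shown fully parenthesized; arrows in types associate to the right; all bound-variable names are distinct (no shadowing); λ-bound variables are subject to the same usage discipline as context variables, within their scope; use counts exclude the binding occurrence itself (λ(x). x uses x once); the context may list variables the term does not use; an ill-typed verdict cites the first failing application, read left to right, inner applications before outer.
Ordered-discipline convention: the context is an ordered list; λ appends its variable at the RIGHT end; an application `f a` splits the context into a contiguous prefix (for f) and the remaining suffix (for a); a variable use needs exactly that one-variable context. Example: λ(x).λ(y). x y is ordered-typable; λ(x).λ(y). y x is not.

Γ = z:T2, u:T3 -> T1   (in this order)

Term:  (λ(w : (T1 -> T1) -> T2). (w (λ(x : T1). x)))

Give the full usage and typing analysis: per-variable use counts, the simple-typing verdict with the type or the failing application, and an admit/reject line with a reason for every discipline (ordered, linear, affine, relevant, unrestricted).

usage: z ×0; u ×0; w (bound) ×1; x (bound) ×1
uses in reading order: w, x
typing: ✓ — ((T1 -> T1) -> T2) -> T2
ordered: ✗, unused: z, u — weakening required
linear: ✗, unused: z, u — weakening required
affine: ✓, no duplicate uses among z, u, w, x
relevant: ✗, unused: z, u — weakening required
unrestricted: ✓, simply typable at ((T1 -> T1) -> T2) -> T2; W, C, E all held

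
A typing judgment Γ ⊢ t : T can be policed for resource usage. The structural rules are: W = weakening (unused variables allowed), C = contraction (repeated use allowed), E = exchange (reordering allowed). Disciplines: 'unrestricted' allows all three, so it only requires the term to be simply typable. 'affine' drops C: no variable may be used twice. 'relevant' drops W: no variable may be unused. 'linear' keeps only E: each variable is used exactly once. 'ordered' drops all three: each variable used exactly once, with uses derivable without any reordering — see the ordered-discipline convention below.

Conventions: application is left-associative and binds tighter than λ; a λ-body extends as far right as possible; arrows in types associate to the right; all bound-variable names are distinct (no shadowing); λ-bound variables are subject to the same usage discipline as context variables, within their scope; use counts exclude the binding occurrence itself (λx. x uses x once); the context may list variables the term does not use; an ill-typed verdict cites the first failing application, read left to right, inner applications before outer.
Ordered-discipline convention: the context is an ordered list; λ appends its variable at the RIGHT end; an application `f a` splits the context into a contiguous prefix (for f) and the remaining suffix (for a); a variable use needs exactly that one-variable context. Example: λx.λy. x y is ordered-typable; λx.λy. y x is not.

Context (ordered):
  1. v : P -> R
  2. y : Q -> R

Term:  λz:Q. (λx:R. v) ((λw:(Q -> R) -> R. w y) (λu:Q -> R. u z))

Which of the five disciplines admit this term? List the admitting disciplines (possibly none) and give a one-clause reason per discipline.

accepted by: affine, unrestricted
counts: v: 1, y: 1, z (bound): 1, x (bound): 0, w (bound): 1, u (bound): 1
order of uses: v, w, y, u, z
typing: well-typed — term : Q -> P -> R
ordered: ✗, x never used (weakening)
linear: ✗, x never used (weakening)
affine: ✓, none of v, y, z, x, w, u used more than once
relevant: ✗, x never used (weakening)
unrestricted: ✓, type-checks (Q -> P -> R) and nothing is barred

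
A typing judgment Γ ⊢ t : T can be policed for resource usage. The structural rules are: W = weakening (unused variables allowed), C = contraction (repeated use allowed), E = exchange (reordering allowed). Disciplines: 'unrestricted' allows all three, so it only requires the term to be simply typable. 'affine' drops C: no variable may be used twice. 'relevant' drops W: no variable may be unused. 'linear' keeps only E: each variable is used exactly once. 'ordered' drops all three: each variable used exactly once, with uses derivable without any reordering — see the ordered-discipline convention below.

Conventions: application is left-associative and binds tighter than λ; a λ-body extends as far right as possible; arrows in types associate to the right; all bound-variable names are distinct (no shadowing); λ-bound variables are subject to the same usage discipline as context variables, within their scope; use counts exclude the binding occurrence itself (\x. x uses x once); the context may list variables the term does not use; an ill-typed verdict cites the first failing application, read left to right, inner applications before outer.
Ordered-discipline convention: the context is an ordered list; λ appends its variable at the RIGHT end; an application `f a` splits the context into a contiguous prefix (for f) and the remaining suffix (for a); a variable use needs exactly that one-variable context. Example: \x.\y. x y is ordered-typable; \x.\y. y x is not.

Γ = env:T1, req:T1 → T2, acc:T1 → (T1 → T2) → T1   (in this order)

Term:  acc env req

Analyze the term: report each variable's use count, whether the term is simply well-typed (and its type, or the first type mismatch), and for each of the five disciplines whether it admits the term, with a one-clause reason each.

counts: env: 1; req: 1; acc: 1
order of uses: acc, env, req
typing: well-typed at T1
ordered: ✗, needs exchange: uses follow acc, env, req
linear: ✓, exactly-once usage across env, req, acc
affine: ✓, no duplicate uses among env, req, acc
relevant: ✓, every one of env, req, acc appears
unrestricted: ✓, type-checks (T1) and nothing is barred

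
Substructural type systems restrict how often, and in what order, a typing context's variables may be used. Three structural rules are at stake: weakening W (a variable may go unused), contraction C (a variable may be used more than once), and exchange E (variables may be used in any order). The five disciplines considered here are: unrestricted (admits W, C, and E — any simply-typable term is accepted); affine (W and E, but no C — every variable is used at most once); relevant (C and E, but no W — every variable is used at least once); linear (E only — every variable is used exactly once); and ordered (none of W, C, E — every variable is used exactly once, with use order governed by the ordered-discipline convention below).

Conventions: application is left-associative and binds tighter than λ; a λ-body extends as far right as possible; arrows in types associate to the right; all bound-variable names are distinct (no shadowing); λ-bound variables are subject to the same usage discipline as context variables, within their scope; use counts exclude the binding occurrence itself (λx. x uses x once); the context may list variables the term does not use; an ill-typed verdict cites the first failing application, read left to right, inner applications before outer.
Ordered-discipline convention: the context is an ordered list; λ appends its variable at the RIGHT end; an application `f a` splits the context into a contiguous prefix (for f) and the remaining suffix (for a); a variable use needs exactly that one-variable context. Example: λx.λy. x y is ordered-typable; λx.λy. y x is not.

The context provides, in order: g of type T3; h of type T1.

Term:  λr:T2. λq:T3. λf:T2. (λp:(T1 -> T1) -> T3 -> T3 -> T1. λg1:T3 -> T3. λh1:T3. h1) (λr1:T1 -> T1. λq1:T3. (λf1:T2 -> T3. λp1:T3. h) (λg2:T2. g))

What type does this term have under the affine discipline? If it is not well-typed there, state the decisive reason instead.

term : T2 -> T3 -> T2 -> (T3 -> T3) -> T3 -> T3
counts: g=1, h=1, r (λ-bound)=0, q (λ-bound)=0, f (λ-bound)=0, p (λ-bound)=0, g1 (λ-bound)=0, h1 (λ-bound)=1, r1 (λ-bound)=0, q1 (λ-bound)=0, f1 (λ-bound)=0, p1 (λ-bound)=0, g2 (λ-bound)=0
uses in reading order: h1, h, g
typing: well-typed at T2 -> T3 -> T2 -> (T3 -> T3) -> T3 -> T3
summary: ordered ✗, linear ✗, affine ✓, relevant ✗, unrestricted ✓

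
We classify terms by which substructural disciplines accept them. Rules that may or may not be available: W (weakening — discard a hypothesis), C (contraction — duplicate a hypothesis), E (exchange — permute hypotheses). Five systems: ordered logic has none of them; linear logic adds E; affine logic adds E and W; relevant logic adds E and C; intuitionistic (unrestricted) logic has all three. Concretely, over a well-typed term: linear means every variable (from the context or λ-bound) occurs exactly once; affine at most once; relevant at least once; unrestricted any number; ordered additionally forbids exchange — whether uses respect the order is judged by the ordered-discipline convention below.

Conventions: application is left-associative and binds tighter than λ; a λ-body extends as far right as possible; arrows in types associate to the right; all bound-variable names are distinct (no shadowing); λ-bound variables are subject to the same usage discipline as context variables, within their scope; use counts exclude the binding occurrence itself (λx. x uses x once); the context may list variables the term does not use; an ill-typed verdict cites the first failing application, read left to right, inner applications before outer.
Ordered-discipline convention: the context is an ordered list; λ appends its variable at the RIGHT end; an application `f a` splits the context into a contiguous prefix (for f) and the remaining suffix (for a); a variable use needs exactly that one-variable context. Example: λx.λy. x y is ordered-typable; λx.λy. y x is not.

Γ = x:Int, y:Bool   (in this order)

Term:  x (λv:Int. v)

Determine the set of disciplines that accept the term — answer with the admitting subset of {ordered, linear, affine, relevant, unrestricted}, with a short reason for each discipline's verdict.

admitted by: none
use counts: x: 1×, y: 0×, v [bound]: 1×
order of uses: x, v
typing: ill-typed: can't apply a value of type Int
ordered: ✗ — a type mismatch blocks all five
linear: ✗ — the type mismatch rejects it
affine: ✗ — not simply typable
relevant: ✗ — fails simple typing
unrestricted: ✗ — a type mismatch blocks all five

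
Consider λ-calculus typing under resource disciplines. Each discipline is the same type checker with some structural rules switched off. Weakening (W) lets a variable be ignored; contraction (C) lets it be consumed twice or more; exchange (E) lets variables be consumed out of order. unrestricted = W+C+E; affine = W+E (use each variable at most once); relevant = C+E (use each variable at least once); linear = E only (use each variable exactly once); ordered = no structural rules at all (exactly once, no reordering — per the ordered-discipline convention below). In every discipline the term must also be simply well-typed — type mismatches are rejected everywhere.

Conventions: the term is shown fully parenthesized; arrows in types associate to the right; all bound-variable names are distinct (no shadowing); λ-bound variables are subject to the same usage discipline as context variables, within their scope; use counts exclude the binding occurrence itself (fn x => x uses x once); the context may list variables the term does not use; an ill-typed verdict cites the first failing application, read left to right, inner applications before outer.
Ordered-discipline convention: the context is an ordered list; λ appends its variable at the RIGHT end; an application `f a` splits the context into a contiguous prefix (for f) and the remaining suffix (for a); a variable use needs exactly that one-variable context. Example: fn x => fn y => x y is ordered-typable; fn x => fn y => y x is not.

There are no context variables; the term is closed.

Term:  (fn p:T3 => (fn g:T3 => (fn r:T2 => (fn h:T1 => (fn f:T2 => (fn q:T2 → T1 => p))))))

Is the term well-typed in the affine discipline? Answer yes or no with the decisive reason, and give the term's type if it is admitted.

yes — at most one use each (p, g, r, h, f, q); term : T3 → T3 → T2 → T1 → T2 → (T2 → T1) → T3
usage: p (λ-bound): 1×; g (λ-bound): 0×; r (λ-bound): 0×; h (λ-bound): 0×; f (λ-bound): 0×; q (λ-bound): 0×
use order (left to right): p
typing: the term checks, with type T3 → T3 → T2 → T1 → T2 → (T2 → T1) → T3
summary: ordered ✗ · linear ✗ · affine ✓ · relevant ✗ · unrestricted ✓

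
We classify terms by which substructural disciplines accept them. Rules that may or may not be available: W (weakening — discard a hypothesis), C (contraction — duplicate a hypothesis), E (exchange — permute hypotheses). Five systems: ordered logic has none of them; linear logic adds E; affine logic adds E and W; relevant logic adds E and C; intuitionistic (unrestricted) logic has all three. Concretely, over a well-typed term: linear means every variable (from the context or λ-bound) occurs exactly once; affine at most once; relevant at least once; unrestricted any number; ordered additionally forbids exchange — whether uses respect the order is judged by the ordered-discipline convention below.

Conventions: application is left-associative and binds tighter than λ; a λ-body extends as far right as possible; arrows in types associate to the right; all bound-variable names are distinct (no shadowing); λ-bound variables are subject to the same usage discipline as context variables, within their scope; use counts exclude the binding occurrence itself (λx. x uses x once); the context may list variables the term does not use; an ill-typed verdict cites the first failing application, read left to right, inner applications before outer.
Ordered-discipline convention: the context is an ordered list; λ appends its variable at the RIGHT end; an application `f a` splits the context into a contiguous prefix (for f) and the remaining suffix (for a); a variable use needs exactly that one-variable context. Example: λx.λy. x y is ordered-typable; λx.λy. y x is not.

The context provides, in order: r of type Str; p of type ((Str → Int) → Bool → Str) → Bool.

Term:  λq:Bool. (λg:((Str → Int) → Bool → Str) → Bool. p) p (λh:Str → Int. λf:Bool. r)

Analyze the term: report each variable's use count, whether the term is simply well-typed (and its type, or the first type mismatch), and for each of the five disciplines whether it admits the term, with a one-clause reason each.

use counts: r: 1×; p: 2×; q (bound): 0×; g (bound): 0×; h (bound): 0×; f (bound): 0×
order of uses: p, p, r
typing: the term checks, with type Bool → Bool
ordered ✗ (repeated use of p ×2; q, g, h, f never used (weakening))
linear ✗ (repeated use of p ×2; q, g, h, f never used (weakening))
affine ✗ (repeated use of p ×2)
relevant ✗ (q, g, h, f never used (weakening))
unrestricted ✓ (type-checks (Bool → Bool) and nothing is barred)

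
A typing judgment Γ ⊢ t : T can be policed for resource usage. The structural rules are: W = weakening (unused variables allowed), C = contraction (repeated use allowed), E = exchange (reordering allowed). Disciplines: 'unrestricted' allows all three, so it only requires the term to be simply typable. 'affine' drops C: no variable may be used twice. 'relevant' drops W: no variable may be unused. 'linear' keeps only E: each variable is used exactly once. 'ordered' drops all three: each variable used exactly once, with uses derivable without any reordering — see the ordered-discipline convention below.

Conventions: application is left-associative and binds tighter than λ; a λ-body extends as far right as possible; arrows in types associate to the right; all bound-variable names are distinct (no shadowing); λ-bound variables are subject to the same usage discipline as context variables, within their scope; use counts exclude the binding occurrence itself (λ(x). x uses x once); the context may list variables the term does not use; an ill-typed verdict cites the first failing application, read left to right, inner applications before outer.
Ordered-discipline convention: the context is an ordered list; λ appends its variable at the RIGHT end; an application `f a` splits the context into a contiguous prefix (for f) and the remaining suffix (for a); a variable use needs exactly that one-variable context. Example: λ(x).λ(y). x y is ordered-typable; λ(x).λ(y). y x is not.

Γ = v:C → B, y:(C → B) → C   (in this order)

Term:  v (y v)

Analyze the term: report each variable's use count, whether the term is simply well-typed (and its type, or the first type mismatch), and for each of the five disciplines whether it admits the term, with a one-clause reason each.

use counts: v: 2, y: 1
use order (left to right): v, y, v
typing: well-typed — term : B
ordered: ✗ — uses contraction: v ×2
linear: ✗ — uses contraction: v ×2
affine: ✗ — uses contraction: v ×2
relevant: ✓ — v, y: all used, weakening unneeded
unrestricted: ✓ — simply typable at B; W, C, E all held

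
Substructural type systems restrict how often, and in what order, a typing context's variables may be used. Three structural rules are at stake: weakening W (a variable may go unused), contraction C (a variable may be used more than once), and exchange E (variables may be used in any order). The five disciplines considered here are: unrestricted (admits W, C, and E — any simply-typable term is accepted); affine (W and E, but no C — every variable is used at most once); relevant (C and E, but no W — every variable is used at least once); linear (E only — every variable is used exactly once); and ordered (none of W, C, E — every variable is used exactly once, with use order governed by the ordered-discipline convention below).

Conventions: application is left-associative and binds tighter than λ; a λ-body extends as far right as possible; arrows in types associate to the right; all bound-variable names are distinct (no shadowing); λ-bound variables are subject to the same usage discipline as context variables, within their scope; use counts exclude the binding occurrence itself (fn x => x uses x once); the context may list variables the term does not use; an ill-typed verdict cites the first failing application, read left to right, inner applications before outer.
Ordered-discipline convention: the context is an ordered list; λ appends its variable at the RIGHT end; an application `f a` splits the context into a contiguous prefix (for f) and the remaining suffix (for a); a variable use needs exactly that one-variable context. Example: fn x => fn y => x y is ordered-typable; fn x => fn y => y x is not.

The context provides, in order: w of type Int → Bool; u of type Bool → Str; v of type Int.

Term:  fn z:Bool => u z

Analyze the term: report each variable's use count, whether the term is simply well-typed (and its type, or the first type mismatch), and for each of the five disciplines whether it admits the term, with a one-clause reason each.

usage: w ×0, u ×1, v ×0, z [bound] ×1
use order (left to right): u, z
typing: well-typed at Bool → Str
ordered ✗ (needs weakening: w, v unused)
linear ✗ (needs weakening: w, v unused)
affine ✓ (at most one use each (w, u, v, z))
relevant ✗ (needs weakening: w, v unused)
unrestricted ✓ (well-typed at Bool → Str; no restrictions here)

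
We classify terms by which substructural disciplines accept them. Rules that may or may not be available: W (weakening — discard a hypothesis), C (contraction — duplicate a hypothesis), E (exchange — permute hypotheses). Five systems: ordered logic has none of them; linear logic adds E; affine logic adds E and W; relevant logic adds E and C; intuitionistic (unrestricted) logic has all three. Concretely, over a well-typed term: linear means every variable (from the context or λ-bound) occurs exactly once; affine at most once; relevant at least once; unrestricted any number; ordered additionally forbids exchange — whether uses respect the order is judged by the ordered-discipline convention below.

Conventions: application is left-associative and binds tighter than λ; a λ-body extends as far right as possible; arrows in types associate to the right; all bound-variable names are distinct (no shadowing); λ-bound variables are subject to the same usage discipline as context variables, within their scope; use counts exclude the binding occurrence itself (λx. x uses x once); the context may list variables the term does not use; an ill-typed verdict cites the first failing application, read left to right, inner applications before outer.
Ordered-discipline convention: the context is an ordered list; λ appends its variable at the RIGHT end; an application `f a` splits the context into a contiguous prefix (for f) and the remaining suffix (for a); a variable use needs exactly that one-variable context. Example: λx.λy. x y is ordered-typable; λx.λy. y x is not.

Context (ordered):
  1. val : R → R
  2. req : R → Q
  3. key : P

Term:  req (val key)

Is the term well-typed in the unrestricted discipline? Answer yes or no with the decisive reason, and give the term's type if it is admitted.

no — the type mismatch rejects it
variable uses: val=1; req=1; key=1
use order (left to right): req, val, key
typing: ill-typed: a function awaiting R gets P
summary: ordered ✗, linear ✗, affine ✗, relevant ✗, unrestricted ✗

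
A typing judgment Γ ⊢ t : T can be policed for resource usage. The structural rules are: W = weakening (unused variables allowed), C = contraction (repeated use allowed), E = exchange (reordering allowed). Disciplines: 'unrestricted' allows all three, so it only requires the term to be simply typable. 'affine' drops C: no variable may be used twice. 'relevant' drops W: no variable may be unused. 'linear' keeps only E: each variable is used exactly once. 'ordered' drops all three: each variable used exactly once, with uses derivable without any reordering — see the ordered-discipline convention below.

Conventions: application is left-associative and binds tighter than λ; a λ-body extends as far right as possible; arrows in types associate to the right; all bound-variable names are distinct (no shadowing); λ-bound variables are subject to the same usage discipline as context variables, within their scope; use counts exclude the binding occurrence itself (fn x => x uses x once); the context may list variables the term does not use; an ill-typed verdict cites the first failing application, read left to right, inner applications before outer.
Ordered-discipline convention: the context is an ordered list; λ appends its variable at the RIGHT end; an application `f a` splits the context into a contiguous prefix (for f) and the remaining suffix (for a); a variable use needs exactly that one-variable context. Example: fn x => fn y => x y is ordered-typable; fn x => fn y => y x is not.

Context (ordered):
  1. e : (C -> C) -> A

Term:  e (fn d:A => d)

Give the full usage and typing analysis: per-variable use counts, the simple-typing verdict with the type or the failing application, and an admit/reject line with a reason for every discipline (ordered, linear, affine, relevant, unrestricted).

counts: e: 1×; d (bound): 1×
uses in reading order: e, d
typing: ill-typed: argument of type A -> A where C -> C is required
ordered: ✗, the type mismatch rejects it
linear: ✗, not simply typable
affine: ✗, fails simple typing
relevant: ✗, a type mismatch blocks all five
unrestricted: ✗, the type mismatch rejects it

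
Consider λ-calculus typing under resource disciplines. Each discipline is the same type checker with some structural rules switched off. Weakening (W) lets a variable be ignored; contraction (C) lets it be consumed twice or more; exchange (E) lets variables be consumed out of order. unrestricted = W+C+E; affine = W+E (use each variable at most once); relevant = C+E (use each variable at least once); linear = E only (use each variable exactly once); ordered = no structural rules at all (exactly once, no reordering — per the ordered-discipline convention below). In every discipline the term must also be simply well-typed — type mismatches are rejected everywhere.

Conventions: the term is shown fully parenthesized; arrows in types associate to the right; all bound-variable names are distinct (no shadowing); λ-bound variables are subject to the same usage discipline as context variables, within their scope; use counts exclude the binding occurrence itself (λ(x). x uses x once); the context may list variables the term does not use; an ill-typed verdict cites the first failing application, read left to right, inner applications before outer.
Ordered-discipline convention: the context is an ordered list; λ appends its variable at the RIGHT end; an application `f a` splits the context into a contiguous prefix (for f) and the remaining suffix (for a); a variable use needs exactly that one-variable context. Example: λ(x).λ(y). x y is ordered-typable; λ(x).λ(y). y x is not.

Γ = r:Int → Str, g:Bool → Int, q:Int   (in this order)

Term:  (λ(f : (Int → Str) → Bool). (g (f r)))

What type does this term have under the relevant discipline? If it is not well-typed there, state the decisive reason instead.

not well-typed under relevant — q never used (weakening)
usage: r ×1, g ×1, q ×0, f (bound) ×1
order of uses: g, f, r
typing: well-typed — term : ((Int → Str) → Bool) → Int
summary: ordered ✗ | linear ✗ | affine ✓ | relevant ✗ | unrestricted ✓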